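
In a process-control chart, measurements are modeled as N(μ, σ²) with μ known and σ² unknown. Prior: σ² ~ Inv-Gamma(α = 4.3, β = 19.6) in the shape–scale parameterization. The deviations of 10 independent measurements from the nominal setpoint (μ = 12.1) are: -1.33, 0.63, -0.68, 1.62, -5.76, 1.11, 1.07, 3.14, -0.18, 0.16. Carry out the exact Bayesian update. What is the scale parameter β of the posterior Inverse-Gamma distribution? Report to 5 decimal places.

With known mean μ and an Inverse-Gamma(α, β) prior on σ², the Normal likelihood is conjugate: posterior is Inv-Gamma(α + n/2, β + Σ(xᵢ−μ)²/2).
Σ(xᵢ−μ)² = (-1.33)² + (0.63)² + (-0.68)² + (1.62)² + (-5.76)² + (1.11)² + (1.07)² + (3.14)² + (-0.18)² + (0.16)² = 50.7248.
Posterior: Inv-Gamma(4.3 + 10/2, 19.6 + 50.7248/2) = Inv-Gamma(9.30, 44.96240).
Posterior β = 44.96240.

44.96240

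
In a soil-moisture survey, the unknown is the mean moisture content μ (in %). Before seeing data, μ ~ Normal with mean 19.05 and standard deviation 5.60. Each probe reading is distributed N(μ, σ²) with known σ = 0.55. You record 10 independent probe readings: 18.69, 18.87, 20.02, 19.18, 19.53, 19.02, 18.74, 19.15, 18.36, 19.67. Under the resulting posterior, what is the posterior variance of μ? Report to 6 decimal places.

0.030221

For Normal data with known variance σ², a Normal(μ₀, σ₀²) prior on μ is conjugate. Posterior precision = 1/σ₀² + n/σ²; posterior mean is the precision-weighted average of μ₀ and x̄.
σ₀² = 5.60² = 31.36, σ² = 0.55² = 0.3025; σ² + n·σ₀² = 0.3025 + 10·31.36 = 313.9025.
Posterior precision = 1/σ₀² + n/σ² = 1/31.36 + 10/0.3025 = (σ² + n·σ₀²)/(σ₀²σ²) = 313.9025/(31.36·0.3025); posterior variance σₙ² = σ₀²σ²/(σ² + n·σ₀²) = 31.36·0.3025/313.9025 = 0.030221.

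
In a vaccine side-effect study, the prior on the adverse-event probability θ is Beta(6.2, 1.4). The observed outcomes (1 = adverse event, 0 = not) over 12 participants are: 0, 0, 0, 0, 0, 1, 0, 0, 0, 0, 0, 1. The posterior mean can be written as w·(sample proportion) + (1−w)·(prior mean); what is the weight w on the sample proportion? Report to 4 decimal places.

0.6122

The Beta prior is conjugate to a Binomial/Bernoulli likelihood; the update adds successes to α and failures to β.
Posterior mean = (α₀+k)/(α₀+β₀+n) = [n/(α₀+β₀+n)]·(k/n) + [(α₀+β₀)/(α₀+β₀+n)]·α₀/(α₀+β₀), so only n and the prior enter the weight.
The weight on the data is w = n/(α₀+β₀+n) = 12/(6.2+1.4+12) = 12/19.6 = 0.6122.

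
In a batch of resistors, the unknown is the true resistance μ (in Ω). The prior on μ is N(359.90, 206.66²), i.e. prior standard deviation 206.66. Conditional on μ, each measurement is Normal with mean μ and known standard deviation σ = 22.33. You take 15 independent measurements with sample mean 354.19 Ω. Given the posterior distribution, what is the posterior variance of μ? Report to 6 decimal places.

33.216073

For Normal data with known variance σ², a Normal(μ₀, σ₀²) prior on μ is conjugate. Posterior precision = 1/σ₀² + n/σ²; posterior mean is the precision-weighted average of μ₀ and x̄.
σ₀² = 206.66² = 42708.3556, σ² = 22.33² = 498.6289; σ² + n·σ₀² = 498.6289 + 15·42708.3556 = 641123.9629.
Posterior precision = 1/σ₀² + n/σ² = 1/42708.3556 + 15/498.6289 = (σ² + n·σ₀²)/(σ₀²σ²) = 641123.9629/(42708.3556·498.6289); posterior variance σₙ² = σ₀²σ²/(σ² + n·σ₀²) = 42708.3556·498.6289/641123.9629 = 33.216073.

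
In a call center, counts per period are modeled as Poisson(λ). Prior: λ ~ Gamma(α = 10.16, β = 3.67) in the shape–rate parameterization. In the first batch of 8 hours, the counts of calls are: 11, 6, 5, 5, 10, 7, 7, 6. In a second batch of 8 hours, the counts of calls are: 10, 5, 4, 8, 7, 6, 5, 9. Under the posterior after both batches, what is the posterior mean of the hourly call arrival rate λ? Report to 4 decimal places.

6.1596

With a Gamma(shape α, rate β) prior, the Poisson likelihood is conjugate: the posterior is Gamma(α + ΣXᵢ, β + n).
Batch 1: sum of counts S = 57 over n = 8 hours.
After batch 1: Gamma(α+S, β+n) = Gamma(10.16+57, 3.67+8) = Gamma(67.16, 11.67).
Batch 2: sum of counts S = 54 over n = 8 hours.
After batch 2: Gamma(α+S, β+n) = Gamma(67.16+54, 11.67+8) = Gamma(121.16, 19.67).
Posterior mean = α/β = 121.16/19.67 = 6.1596.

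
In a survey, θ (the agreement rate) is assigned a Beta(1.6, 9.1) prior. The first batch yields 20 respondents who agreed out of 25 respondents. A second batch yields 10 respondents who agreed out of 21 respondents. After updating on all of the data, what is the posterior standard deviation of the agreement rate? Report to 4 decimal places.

The Beta prior is conjugate to a Binomial/Bernoulli likelihood; the update adds successes to α and failures to β.
After batch 1: Beta(1.6+20, 9.1+5) = Beta(21.6, 14.1).
After batch 2: Beta(21.6+10, 14.1+11) = Beta(31.6, 25.1).
Var = αβ/((α+β)²(α+β+1)) = 31.6·25.1/(56.7²·57.7) = 0.00427581; SD = √0.00427581 = 0.0654.

0.0654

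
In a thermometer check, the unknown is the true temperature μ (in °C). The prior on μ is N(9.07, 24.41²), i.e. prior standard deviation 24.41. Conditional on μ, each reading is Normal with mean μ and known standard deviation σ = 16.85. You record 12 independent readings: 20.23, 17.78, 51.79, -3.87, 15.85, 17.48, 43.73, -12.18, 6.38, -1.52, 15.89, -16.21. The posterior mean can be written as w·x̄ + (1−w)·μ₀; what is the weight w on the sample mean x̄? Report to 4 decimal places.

For Normal data with known variance σ², a Normal(μ₀, σ₀²) prior on μ is conjugate. Posterior precision = 1/σ₀² + n/σ²; posterior mean is the precision-weighted average of μ₀ and x̄.
σ₀² = 24.41² = 595.8481, σ² = 16.85² = 283.9225. Prior precision 1/σ₀² = 1/595.8481; data precision n/σ² = 12/283.9225.
w = (n/σ²)/(1/σ₀² + n/σ²) = n·σ₀²/(σ² + n·σ₀²) = 12·595.8481/(283.9225 + 12·595.8481) = 7150.1772/7434.0997 = 0.9618.

0.9618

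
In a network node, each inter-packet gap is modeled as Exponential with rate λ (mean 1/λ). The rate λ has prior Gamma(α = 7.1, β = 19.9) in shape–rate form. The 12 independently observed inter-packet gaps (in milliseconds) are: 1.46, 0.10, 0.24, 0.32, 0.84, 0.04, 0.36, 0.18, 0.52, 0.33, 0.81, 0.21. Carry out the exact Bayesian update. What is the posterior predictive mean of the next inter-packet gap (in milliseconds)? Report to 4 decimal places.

1.3983

With a Gamma(shape α, rate β) prior on the exponential rate λ, the posterior after n observations with total T = Σxᵢ is Gamma(α+n, β+T).
Sum of observations T = 5.41 milliseconds; n = 12.
Posterior: Gamma(7.1+12, 19.9+5.41) = Gamma(19.1, 25.31).
The predictive distribution for the next observation is Lomax; its mean is β/(α−1) = 25.31/18.1 = 1.3983.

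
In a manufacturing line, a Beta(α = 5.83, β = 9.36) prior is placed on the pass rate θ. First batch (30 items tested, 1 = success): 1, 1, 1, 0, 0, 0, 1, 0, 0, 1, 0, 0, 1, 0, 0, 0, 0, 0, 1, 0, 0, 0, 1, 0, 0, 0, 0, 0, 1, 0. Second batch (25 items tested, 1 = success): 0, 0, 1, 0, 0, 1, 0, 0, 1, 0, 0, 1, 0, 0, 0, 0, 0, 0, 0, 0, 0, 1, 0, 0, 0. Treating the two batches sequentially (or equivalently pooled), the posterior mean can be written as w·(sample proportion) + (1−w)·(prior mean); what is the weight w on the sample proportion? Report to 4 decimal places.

0.7836

The Beta prior is conjugate to a Binomial/Bernoulli likelihood; the update adds successes to α and failures to β.
Total number of items tested: n = 30 + 25 = 55.
Posterior mean = (α₀+k)/(α₀+β₀+n) = [n/(α₀+β₀+n)]·(k/n) + [(α₀+β₀)/(α₀+β₀+n)]·α₀/(α₀+β₀), so only n and the prior enter the weight.
The weight on the data is w = n/(α₀+β₀+n) = 55/(5.83+9.36+55) = 55/70.19 = 0.7836.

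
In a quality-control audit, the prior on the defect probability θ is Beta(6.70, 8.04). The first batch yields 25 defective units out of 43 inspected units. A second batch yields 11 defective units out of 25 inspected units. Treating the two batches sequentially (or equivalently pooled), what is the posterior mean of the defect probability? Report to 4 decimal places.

0.5161

The Beta prior is conjugate to a Binomial/Bernoulli likelihood; the update adds successes to α and failures to β.
After batch 1: Beta(6.70+25, 8.04+18) = Beta(31.70, 26.04).
After batch 2: Beta(31.70+11, 26.04+14) = Beta(42.70, 40.04).
Posterior mean = α/(α+β) = 42.70/82.74 = 0.5161.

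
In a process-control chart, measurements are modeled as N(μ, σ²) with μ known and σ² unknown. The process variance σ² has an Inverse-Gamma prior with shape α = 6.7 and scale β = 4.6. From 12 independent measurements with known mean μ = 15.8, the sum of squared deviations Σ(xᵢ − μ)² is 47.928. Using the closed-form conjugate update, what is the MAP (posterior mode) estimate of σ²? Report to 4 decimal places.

With known mean μ and an Inverse-Gamma(α, β) prior on σ², the Normal likelihood is conjugate: posterior is Inv-Gamma(α + n/2, β + Σ(xᵢ−μ)²/2).
Posterior: Inv-Gamma(6.7 + 12/2, 4.6 + 47.928/2) = Inv-Gamma(12.70, 28.5640).
Mode = β/(α+1) = 28.5640/13.70 = 2.0850.

2.0850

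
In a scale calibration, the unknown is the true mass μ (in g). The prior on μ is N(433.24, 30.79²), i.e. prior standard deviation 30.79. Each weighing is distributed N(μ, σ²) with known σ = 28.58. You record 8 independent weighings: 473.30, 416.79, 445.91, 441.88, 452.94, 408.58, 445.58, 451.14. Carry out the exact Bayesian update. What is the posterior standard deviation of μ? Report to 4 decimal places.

For Normal data with known variance σ², a Normal(μ₀, σ₀²) prior on μ is conjugate. Posterior precision = 1/σ₀² + n/σ²; posterior mean is the precision-weighted average of μ₀ and x̄.
σ₀² = 30.79² = 948.0241, σ² = 28.58² = 816.8164; σ² + n·σ₀² = 816.8164 + 8·948.0241 = 8401.0092.
Posterior precision = 1/σ₀² + n/σ² = 1/948.0241 + 8/816.8164 = (σ² + n·σ₀²)/(σ₀²σ²) = 8401.0092/(948.0241·816.8164); posterior variance σₙ² = σ₀²σ²/(σ² + n·σ₀²) = 948.0241·816.8164/8401.0092 = 92.174834.
Posterior SD = √σₙ² = √(948.0241·816.8164/8401.0092) = 9.6008.

9.6008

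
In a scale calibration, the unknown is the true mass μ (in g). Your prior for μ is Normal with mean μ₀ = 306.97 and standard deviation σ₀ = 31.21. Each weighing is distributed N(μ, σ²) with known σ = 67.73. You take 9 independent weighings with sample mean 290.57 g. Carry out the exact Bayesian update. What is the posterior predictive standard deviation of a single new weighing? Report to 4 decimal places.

For Normal data with known variance σ², a Normal(μ₀, σ₀²) prior on μ is conjugate. Posterior precision = 1/σ₀² + n/σ²; posterior mean is the precision-weighted average of μ₀ and x̄.
σ₀² = 31.21² = 974.0641, σ² = 67.73² = 4587.3529; σ² + n·σ₀² = 4587.3529 + 9·974.0641 = 13353.9298.
Posterior precision = 1/σ₀² + n/σ² = 1/974.0641 + 9/4587.3529 = (σ² + n·σ₀²)/(σ₀²σ²) = 13353.9298/(974.0641·4587.3529); posterior variance σₙ² = σ₀²σ²/(σ² + n·σ₀²) = 974.0641·4587.3529/13353.9298 = 334.611297.
Predictive variance for one new observation = σₙ² + σ² = 974.0641·4587.3529/13353.9298 + 4587.3529 = σ²·(σ₀² + 13353.9298)/13353.9298 = 4587.3529·14327.9939/13353.9298 = 4921.964197; SD = √(4587.3529·14327.9939/13353.9298) = 70.1567.

70.1567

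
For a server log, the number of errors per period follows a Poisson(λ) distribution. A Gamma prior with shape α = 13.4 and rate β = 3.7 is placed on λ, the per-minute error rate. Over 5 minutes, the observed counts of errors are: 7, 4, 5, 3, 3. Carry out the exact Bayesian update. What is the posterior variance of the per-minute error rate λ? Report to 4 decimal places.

0.4677

With a Gamma(shape α, rate β) prior, the Poisson likelihood is conjugate: the posterior is Gamma(α + ΣXᵢ, β + n).
Sum of counts S = 22 over n = 5 minutes.
Posterior: Gamma(α+S, β+n) = Gamma(13.4+22, 3.7+5) = Gamma(35.4, 8.7).
Var = α/β² = 35.4/8.7² = 0.4677.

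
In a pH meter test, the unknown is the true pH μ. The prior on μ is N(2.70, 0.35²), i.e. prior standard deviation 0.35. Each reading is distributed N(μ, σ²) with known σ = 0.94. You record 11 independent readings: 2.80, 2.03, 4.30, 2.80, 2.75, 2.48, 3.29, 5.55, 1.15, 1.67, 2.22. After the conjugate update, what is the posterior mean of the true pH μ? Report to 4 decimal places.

For Normal data with known variance σ², a Normal(μ₀, σ₀²) prior on μ is conjugate. Posterior precision = 1/σ₀² + n/σ²; posterior mean is the precision-weighted average of μ₀ and x̄.
Σxᵢ = 2.80 + 2.03 + 4.30 + 2.80 + 2.75 + 2.48 + 3.29 + 5.55 + 1.15 + 1.67 + 2.22 = 31.04, so n·x̄ = 31.04.
σ₀² = 0.35² = 0.1225, σ² = 0.94² = 0.8836; σ² + n·σ₀² = 0.8836 + 11·0.1225 = 2.2311.
Posterior mean = (μ₀/σ₀² + n·x̄/σ²)/(1/σ₀² + n/σ²) = (σ²·μ₀ + σ₀²·n·x̄)/(σ² + n·σ₀²) = (0.8836·2.70 + 0.1225·31.04)/2.2311 = 6.18812/2.2311 = 2.7736.

2.7736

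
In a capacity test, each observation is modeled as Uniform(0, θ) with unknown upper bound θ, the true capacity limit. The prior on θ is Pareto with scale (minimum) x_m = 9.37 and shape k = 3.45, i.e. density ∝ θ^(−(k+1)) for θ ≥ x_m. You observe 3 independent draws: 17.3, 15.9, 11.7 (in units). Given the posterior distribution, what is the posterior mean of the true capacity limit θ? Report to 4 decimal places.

20.4743

A Pareto(scale x_m, shape k) prior on the upper bound θ of Uniform(0, θ) is conjugate: posterior is Pareto(max(x_m, max xᵢ), k + n).
Sample maximum = 17.3; prior scale x_m = 9.37 → posterior scale = max = 17.30.
Posterior shape = 3.45 + 3 = 6.45.
E[θ|data] = k·x_m/(k−1) = 6.45·17.30/5.45 = 20.4743.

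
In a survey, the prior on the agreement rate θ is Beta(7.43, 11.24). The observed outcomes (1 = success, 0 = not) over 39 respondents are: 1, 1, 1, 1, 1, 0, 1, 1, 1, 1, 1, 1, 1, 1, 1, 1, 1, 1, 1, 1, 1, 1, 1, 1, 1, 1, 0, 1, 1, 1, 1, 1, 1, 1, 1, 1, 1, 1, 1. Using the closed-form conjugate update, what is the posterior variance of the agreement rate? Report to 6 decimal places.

0.003015

The Beta prior is conjugate to a Binomial/Bernoulli likelihood; the update adds successes to α and failures to β.
Posterior: Beta(α+k, β+n−k) = Beta(7.43+37, 11.24+2) = Beta(44.43, 13.24).
Var = αβ/((α+β)²(α+β+1)) = 44.43·13.24/(57.67²·58.67) = 0.003015.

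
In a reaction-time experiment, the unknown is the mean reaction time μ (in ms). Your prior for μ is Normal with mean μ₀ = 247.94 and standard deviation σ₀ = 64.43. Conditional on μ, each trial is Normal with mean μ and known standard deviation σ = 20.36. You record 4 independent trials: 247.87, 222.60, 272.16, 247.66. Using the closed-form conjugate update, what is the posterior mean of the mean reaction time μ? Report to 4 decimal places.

For Normal data with known variance σ², a Normal(μ₀, σ₀²) prior on μ is conjugate. Posterior precision = 1/σ₀² + n/σ²; posterior mean is the precision-weighted average of μ₀ and x̄.
Σxᵢ = 247.87 + 222.60 + 272.16 + 247.66 = 990.29, so n·x̄ = 990.29.
σ₀² = 64.43² = 4151.2249, σ² = 20.36² = 414.5296; σ² + n·σ₀² = 414.5296 + 4·4151.2249 = 17019.4292.
Posterior mean = (μ₀/σ₀² + n·x̄/σ²)/(1/σ₀² + n/σ²) = (σ²·μ₀ + σ₀²·n·x̄)/(σ² + n·σ₀²) = (414.5296·247.94 + 4151.2249·990.29)/17019.4292 = 4213694.975245/17019.4292 = 247.5815.

247.5815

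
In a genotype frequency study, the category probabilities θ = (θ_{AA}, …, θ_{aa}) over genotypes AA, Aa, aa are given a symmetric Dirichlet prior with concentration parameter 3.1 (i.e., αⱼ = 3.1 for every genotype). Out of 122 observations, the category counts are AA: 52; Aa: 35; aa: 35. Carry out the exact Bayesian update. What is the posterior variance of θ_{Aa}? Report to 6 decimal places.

The Dirichlet prior is conjugate to the Multinomial likelihood: each posterior αⱼ = prior αⱼ + observed count nⱼ.
Posterior concentration: (55.1, 38.1, 38.1), total = 131.3.
Var[θ_j] = α_j(Σα−α_j)/((Σα)²(Σα+1)) = 38.1·93.2/(131.3²·132.3) = 0.001557.

0.001557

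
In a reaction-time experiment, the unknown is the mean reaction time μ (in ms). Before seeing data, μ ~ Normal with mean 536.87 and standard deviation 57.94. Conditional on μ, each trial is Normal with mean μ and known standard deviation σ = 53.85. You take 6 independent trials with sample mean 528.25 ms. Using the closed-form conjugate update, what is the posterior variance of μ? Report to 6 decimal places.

For Normal data with known variance σ², a Normal(μ₀, σ₀²) prior on μ is conjugate. Posterior precision = 1/σ₀² + n/σ²; posterior mean is the precision-weighted average of μ₀ and x̄.
σ₀² = 57.94² = 3357.0436, σ² = 53.85² = 2899.8225; σ² + n·σ₀² = 2899.8225 + 6·3357.0436 = 23042.0841.
Posterior precision = 1/σ₀² + n/σ² = 1/3357.0436 + 6/2899.8225 = (σ² + n·σ₀²)/(σ₀²σ²) = 23042.0841/(3357.0436·2899.8225); posterior variance σₙ² = σ₀²σ²/(σ² + n·σ₀²) = 3357.0436·2899.8225/23042.0841 = 422.480472.

422.480472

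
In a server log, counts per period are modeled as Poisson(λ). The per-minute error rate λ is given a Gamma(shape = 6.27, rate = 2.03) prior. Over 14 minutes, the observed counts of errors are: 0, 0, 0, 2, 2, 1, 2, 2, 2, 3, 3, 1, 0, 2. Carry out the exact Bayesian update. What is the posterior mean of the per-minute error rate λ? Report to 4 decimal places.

1.6388

With a Gamma(shape α, rate β) prior, the Poisson likelihood is conjugate: the posterior is Gamma(α + ΣXᵢ, β + n).
Sum of counts S = 20 over n = 14 minutes.
Posterior: Gamma(α+S, β+n) = Gamma(6.27+20, 2.03+14) = Gamma(26.27, 16.03).
Posterior mean = α/β = 26.27/16.03 = 1.6388.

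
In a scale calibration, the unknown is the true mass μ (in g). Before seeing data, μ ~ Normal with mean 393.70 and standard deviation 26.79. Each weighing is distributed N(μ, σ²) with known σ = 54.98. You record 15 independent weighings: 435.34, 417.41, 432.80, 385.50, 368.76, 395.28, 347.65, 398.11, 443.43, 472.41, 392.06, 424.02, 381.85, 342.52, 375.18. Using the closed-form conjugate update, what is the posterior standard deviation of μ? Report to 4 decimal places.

For Normal data with known variance σ², a Normal(μ₀, σ₀²) prior on μ is conjugate. Posterior precision = 1/σ₀² + n/σ²; posterior mean is the precision-weighted average of μ₀ and x̄.
σ₀² = 26.79² = 717.7041, σ² = 54.98² = 3022.8004; σ² + n·σ₀² = 3022.8004 + 15·717.7041 = 13788.3619.
Posterior precision = 1/σ₀² + n/σ² = 1/717.7041 + 15/3022.8004 = (σ² + n·σ₀²)/(σ₀²σ²) = 13788.3619/(717.7041·3022.8004); posterior variance σₙ² = σ₀²σ²/(σ² + n·σ₀²) = 717.7041·3022.8004/13788.3619 = 157.341115.
Posterior SD = √σₙ² = √(717.7041·3022.8004/13788.3619) = 12.5436.

12.5436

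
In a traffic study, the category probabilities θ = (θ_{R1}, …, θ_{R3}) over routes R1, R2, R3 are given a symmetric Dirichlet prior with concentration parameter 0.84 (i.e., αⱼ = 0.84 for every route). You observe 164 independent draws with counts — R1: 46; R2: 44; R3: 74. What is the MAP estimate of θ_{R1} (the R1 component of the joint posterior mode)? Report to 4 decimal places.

0.2803

The Dirichlet prior is conjugate to the Multinomial likelihood: each posterior αⱼ = prior αⱼ + observed count nⱼ.
Posterior concentration: (46.84, 44.84, 74.84), total = 166.52.
Joint mode component: (α_{R1}−1)/(Σα−K) = 45.84/163.52 = 0.2803.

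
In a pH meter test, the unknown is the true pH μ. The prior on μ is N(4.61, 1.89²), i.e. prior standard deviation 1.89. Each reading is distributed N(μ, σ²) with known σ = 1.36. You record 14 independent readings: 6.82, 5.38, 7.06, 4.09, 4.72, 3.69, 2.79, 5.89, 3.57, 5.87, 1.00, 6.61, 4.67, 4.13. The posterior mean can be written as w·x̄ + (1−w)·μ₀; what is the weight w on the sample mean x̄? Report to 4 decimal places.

For Normal data with known variance σ², a Normal(μ₀, σ₀²) prior on μ is conjugate. Posterior precision = 1/σ₀² + n/σ²; posterior mean is the precision-weighted average of μ₀ and x̄.
σ₀² = 1.89² = 3.5721, σ² = 1.36² = 1.8496. Prior precision 1/σ₀² = 1/3.5721; data precision n/σ² = 14/1.8496.
w = (n/σ²)/(1/σ₀² + n/σ²) = n·σ₀²/(σ² + n·σ₀²) = 14·3.5721/(1.8496 + 14·3.5721) = 50.0094/51.859 = 0.9643.

0.9643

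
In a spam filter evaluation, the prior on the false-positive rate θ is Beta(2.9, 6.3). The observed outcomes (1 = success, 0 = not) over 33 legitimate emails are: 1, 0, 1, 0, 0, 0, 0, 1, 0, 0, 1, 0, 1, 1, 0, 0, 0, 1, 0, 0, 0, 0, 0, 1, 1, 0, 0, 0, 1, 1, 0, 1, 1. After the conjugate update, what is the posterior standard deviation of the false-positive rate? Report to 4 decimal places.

0.0737

The Beta prior is conjugate to a Binomial/Bernoulli likelihood; the update adds successes to α and failures to β.
Posterior: Beta(α+k, β+n−k) = Beta(2.9+13, 6.3+20) = Beta(15.9, 26.3).
Var = αβ/((α+β)²(α+β+1)) = 15.9·26.3/(42.2²·43.2) = 0.00543556; SD = √0.00543556 = 0.0737.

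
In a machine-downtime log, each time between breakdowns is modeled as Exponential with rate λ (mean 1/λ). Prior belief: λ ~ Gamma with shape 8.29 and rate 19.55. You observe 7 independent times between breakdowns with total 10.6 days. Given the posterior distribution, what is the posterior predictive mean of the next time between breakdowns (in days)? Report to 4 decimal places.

With a Gamma(shape α, rate β) prior on the exponential rate λ, the posterior after n observations with total T = Σxᵢ is Gamma(α+n, β+T).
Posterior: Gamma(8.29+7, 19.55+10.6) = Gamma(15.29, 30.15).
The predictive distribution for the next observation is Lomax; its mean is β/(α−1) = 30.15/14.29 = 2.1099.

2.1099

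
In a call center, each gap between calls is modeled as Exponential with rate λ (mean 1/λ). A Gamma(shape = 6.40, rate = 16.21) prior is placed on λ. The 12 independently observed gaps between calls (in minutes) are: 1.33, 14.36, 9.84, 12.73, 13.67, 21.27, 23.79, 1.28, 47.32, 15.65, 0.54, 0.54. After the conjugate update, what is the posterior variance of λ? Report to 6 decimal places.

0.000577

With a Gamma(shape α, rate β) prior on the exponential rate λ, the posterior after n observations with total T = Σxᵢ is Gamma(α+n, β+T).
Sum of observations T = 162.32 minutes; n = 12.
Posterior: Gamma(6.40+12, 16.21+162.32) = Gamma(18.40, 178.53).
Var = α/β² = 0.000577.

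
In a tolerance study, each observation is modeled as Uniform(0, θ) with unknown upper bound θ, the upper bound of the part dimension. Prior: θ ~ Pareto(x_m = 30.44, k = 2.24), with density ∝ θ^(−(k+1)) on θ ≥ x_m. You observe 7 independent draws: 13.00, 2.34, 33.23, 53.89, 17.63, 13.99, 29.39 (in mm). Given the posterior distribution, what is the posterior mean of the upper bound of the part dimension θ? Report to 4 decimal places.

60.4300

A Pareto(scale x_m, shape k) prior on the upper bound θ of Uniform(0, θ) is conjugate: posterior is Pareto(max(x_m, max xᵢ), k + n).
Sample maximum = 53.89; prior scale x_m = 30.44 → posterior scale = max = 53.89.
Posterior shape = 2.24 + 7 = 9.24.
E[θ|data] = k·x_m/(k−1) = 9.24·53.89/8.24 = 60.4300.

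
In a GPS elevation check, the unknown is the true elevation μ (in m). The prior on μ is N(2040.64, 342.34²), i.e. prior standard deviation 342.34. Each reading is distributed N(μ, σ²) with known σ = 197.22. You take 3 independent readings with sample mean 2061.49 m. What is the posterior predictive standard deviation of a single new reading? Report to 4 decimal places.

224.8767

For Normal data with known variance σ², a Normal(μ₀, σ₀²) prior on μ is conjugate. Posterior precision = 1/σ₀² + n/σ²; posterior mean is the precision-weighted average of μ₀ and x̄.
σ₀² = 342.34² = 117196.6756, σ² = 197.22² = 38895.7284; σ² + n·σ₀² = 38895.7284 + 3·117196.6756 = 390485.7552.
Posterior precision = 1/σ₀² + n/σ² = 1/117196.6756 + 3/38895.7284 = (σ² + n·σ₀²)/(σ₀²σ²) = 390485.7552/(117196.6756·38895.7284); posterior variance σₙ² = σ₀²σ²/(σ² + n·σ₀²) = 117196.6756·38895.7284/390485.7552 = 11673.793481.
Predictive variance for one new observation = σₙ² + σ² = 117196.6756·38895.7284/390485.7552 + 38895.7284 = σ²·(σ₀² + 390485.7552)/390485.7552 = 38895.7284·507682.4308/390485.7552 = 50569.521881; SD = √(38895.7284·507682.4308/390485.7552) = 224.8767.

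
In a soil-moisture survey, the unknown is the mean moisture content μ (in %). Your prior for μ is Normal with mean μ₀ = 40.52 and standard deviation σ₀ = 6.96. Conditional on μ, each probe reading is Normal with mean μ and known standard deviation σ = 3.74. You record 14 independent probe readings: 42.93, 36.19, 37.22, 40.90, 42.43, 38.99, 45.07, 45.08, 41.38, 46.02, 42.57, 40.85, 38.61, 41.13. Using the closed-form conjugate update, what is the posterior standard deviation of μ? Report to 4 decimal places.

0.9894

For Normal data with known variance σ², a Normal(μ₀, σ₀²) prior on μ is conjugate. Posterior precision = 1/σ₀² + n/σ²; posterior mean is the precision-weighted average of μ₀ and x̄.
σ₀² = 6.96² = 48.4416, σ² = 3.74² = 13.9876; σ² + n·σ₀² = 13.9876 + 14·48.4416 = 692.17.
Posterior precision = 1/σ₀² + n/σ² = 1/48.4416 + 14/13.9876 = (σ² + n·σ₀²)/(σ₀²σ²) = 692.17/(48.4416·13.9876); posterior variance σₙ² = σ₀²σ²/(σ² + n·σ₀²) = 48.4416·13.9876/692.17 = 0.978924.
Posterior SD = √σₙ² = √(48.4416·13.9876/692.17) = 0.9894.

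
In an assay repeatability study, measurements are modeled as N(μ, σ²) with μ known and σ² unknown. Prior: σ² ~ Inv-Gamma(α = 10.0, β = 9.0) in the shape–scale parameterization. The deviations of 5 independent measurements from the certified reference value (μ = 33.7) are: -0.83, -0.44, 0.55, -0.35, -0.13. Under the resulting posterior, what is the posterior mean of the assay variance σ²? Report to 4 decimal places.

With known mean μ and an Inverse-Gamma(α, β) prior on σ², the Normal likelihood is conjugate: posterior is Inv-Gamma(α + n/2, β + Σ(xᵢ−μ)²/2).
Σ(xᵢ−μ)² = (-0.83)² + (-0.44)² + (0.55)² + (-0.35)² + (-0.13)² = 1.3244.
Posterior: Inv-Gamma(10.0 + 5/2, 9.0 + 1.3244/2) = Inv-Gamma(12.50, 9.66220).
E[σ²|data] = β/(α−1) = 9.66220/11.50 = 0.8402.

0.8402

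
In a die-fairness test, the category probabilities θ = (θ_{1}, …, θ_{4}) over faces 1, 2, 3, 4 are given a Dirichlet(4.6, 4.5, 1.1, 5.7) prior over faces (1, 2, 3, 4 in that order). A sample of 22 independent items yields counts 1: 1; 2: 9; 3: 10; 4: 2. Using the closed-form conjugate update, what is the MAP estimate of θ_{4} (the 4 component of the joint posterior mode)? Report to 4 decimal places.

0.1976

The Dirichlet prior is conjugate to the Multinomial likelihood: each posterior αⱼ = prior αⱼ + observed count nⱼ.
Posterior concentration: (5.6, 13.5, 11.1, 7.7), total = 37.9.
Joint mode component: (α_{4}−1)/(Σα−K) = 6.7/33.9 = 0.1976.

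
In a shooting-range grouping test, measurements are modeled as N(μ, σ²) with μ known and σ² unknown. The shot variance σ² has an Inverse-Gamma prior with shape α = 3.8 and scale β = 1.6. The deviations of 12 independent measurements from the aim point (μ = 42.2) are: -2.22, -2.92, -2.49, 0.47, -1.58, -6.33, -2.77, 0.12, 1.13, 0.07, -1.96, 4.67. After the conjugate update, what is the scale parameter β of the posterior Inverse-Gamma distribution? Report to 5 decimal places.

50.13035

With known mean μ and an Inverse-Gamma(α, β) prior on σ², the Normal likelihood is conjugate: posterior is Inv-Gamma(α + n/2, β + Σ(xᵢ−μ)²/2).
Σ(xᵢ−μ)² = (-2.22)² + (-2.92)² + (-2.49)² + (0.47)² + (-1.58)² + (-6.33)² + (-2.77)² + (0.12)² + (1.13)² + (0.07)² + (-1.96)² + (4.67)² = 97.0607.
Posterior: Inv-Gamma(3.8 + 12/2, 1.6 + 97.0607/2) = Inv-Gamma(9.80, 50.13035).
Posterior β = 50.13035.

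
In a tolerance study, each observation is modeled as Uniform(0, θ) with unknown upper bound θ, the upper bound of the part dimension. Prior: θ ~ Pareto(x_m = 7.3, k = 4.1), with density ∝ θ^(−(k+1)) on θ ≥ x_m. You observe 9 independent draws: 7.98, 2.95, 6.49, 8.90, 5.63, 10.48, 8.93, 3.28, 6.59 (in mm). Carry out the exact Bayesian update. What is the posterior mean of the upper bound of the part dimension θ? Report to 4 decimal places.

A Pareto(scale x_m, shape k) prior on the upper bound θ of Uniform(0, θ) is conjugate: posterior is Pareto(max(x_m, max xᵢ), k + n).
Sample maximum = 10.48; prior scale x_m = 7.3 → posterior scale = max = 10.48.
Posterior shape = 4.1 + 9 = 13.1.
E[θ|data] = k·x_m/(k−1) = 13.1·10.48/12.1 = 11.3461.

11.3461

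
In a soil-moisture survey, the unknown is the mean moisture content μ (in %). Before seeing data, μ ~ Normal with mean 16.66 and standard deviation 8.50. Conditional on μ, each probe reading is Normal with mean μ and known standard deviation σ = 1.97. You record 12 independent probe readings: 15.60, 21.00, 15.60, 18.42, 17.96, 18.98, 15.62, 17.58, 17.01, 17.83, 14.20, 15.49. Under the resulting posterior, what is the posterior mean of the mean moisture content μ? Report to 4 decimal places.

17.1055

For Normal data with known variance σ², a Normal(μ₀, σ₀²) prior on μ is conjugate. Posterior precision = 1/σ₀² + n/σ²; posterior mean is the precision-weighted average of μ₀ and x̄.
Σxᵢ = 15.60 + 21.00 + 15.60 + 18.42 + 17.96 + 18.98 + 15.62 + 17.58 + 17.01 + 17.83 + 14.20 + 15.49 = 205.29, so n·x̄ = 205.29.
σ₀² = 8.50² = 72.25, σ² = 1.97² = 3.8809; σ² + n·σ₀² = 3.8809 + 12·72.25 = 870.8809.
Posterior mean = (μ₀/σ₀² + n·x̄/σ²)/(1/σ₀² + n/σ²) = (σ²·μ₀ + σ₀²·n·x̄)/(σ² + n·σ₀²) = (3.8809·16.66 + 72.25·205.29)/870.8809 = 14896.858294/870.8809 = 17.1055.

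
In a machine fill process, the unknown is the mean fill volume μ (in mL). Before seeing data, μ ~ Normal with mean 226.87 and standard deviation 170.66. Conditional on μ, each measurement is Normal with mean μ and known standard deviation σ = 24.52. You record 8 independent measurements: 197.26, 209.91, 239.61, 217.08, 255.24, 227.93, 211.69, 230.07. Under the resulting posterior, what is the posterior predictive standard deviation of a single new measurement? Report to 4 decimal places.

26.0037

For Normal data with known variance σ², a Normal(μ₀, σ₀²) prior on μ is conjugate. Posterior precision = 1/σ₀² + n/σ²; posterior mean is the precision-weighted average of μ₀ and x̄.
σ₀² = 170.66² = 29124.8356, σ² = 24.52² = 601.2304; σ² + n·σ₀² = 601.2304 + 8·29124.8356 = 233599.9152.
Posterior precision = 1/σ₀² + n/σ² = 1/29124.8356 + 8/601.2304 = (σ² + n·σ₀²)/(σ₀²σ²) = 233599.9152/(29124.8356·601.2304); posterior variance σₙ² = σ₀²σ²/(σ² + n·σ₀²) = 29124.8356·601.2304/233599.9152 = 74.960372.
Predictive variance for one new observation = σₙ² + σ² = 29124.8356·601.2304/233599.9152 + 601.2304 = σ²·(σ₀² + 233599.9152)/233599.9152 = 601.2304·262724.7508/233599.9152 = 676.190772; SD = √(601.2304·262724.7508/233599.9152) = 26.0037.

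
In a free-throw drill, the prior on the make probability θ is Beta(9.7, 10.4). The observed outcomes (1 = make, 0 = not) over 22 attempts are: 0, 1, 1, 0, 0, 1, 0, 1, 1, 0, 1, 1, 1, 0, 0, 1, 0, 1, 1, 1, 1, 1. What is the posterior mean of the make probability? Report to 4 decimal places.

0.5629

The Beta prior is conjugate to a Binomial/Bernoulli likelihood; the update adds successes to α and failures to β.
Posterior: Beta(α+k, β+n−k) = Beta(9.7+14, 10.4+8) = Beta(23.7, 18.4).
Posterior mean = α/(α+β) = 23.7/42.1 = 0.5629.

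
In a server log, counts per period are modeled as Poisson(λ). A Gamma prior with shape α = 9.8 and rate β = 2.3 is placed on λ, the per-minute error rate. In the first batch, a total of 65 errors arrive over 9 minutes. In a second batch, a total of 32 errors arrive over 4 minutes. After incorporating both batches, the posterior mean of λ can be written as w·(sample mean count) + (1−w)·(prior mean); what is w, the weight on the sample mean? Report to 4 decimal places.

With a Gamma(shape α, rate β) prior, the Poisson likelihood is conjugate: the posterior is Gamma(α + ΣXᵢ, β + n).
Total number of minutes: n = 9 + 4 = 13.
Posterior mean = (α₀+S)/(β₀+n) = [n/(β₀+n)]·(S/n) + [β₀/(β₀+n)]·(α₀/β₀), so only n and β₀ enter the weight.
Weight on data w = n/(β₀+n) = 13/(2.3+13) = 13/15.3 = 0.8497.

0.8497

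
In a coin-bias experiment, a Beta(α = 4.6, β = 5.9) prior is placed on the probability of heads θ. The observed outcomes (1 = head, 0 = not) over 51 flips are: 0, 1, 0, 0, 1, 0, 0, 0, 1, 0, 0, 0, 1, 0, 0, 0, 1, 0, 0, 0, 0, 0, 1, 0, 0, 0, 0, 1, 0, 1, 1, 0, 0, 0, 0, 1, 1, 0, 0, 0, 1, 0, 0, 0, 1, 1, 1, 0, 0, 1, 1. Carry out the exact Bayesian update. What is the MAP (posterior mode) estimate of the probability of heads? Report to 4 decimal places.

The Beta prior is conjugate to a Binomial/Bernoulli likelihood; the update adds successes to α and failures to β.
Posterior: Beta(α+k, β+n−k) = Beta(4.6+17, 5.9+34) = Beta(21.6, 39.9).
Mode of Beta(a,b) for a,b>1 is (a−1)/(a+b−2) = 20.6/59.5 = 0.3462.

0.3462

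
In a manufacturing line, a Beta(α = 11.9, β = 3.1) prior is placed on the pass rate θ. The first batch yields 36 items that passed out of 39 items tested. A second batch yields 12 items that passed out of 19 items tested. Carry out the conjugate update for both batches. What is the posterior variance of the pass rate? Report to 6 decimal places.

0.001990

The Beta prior is conjugate to a Binomial/Bernoulli likelihood; the update adds successes to α and failures to β.
After batch 1: Beta(11.9+36, 3.1+3) = Beta(47.9, 6.1).
After batch 2: Beta(47.9+12, 6.1+7) = Beta(59.9, 13.1).
Var = αβ/((α+β)²(α+β+1)) = 59.9·13.1/(73.0²·74.0) = 0.001990.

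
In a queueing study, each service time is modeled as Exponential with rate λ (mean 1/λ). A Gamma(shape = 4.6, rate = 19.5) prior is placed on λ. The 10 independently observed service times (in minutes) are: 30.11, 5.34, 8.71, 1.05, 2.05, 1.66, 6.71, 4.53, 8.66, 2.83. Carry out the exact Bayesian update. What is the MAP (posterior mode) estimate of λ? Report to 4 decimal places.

With a Gamma(shape α, rate β) prior on the exponential rate λ, the posterior after n observations with total T = Σxᵢ is Gamma(α+n, β+T).
Sum of observations T = 71.65 minutes; n = 10.
Posterior: Gamma(4.6+10, 19.5+71.65) = Gamma(14.6, 91.15).
Mode = (α−1)/β = 0.1492.

0.1492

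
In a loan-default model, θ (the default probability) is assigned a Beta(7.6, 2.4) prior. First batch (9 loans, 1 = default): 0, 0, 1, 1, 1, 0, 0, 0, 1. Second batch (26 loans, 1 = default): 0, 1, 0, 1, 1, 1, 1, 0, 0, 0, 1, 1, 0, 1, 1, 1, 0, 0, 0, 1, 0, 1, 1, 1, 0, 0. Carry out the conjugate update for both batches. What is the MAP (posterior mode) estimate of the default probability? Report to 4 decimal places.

0.5721

The Beta prior is conjugate to a Binomial/Bernoulli likelihood; the update adds successes to α and failures to β.
After batch 1: Beta(7.6+4, 2.4+5) = Beta(11.6, 7.4).
After batch 2: Beta(11.6+14, 7.4+12) = Beta(25.6, 19.4).
Mode of Beta(a,b) for a,b>1 is (a−1)/(a+b−2) = 24.6/43.0 = 0.5721.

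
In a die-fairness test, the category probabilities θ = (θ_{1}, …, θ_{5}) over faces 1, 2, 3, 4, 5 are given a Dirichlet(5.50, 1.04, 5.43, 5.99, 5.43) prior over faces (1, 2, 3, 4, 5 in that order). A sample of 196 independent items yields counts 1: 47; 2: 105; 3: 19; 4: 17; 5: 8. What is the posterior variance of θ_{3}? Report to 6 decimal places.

0.000449

The Dirichlet prior is conjugate to the Multinomial likelihood: each posterior αⱼ = prior αⱼ + observed count nⱼ.
Posterior concentration: (52.50, 106.04, 24.43, 22.99, 13.43), total = 219.39.
Var[θ_j] = α_j(Σα−α_j)/((Σα)²(Σα+1)) = 24.43·194.96/(219.39²·220.39) = 0.000449.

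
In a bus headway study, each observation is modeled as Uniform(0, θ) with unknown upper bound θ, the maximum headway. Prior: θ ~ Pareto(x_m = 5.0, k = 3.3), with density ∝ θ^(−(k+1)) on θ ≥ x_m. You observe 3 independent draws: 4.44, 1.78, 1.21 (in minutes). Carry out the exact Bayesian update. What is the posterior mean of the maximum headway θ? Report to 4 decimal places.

A Pareto(scale x_m, shape k) prior on the upper bound θ of Uniform(0, θ) is conjugate: posterior is Pareto(max(x_m, max xᵢ), k + n).
Sample maximum = 4.44; prior scale x_m = 5.0 → posterior scale = max = 5.00.
Posterior shape = 3.3 + 3 = 6.3.
E[θ|data] = k·x_m/(k−1) = 6.3·5.00/5.3 = 5.9434.

5.9434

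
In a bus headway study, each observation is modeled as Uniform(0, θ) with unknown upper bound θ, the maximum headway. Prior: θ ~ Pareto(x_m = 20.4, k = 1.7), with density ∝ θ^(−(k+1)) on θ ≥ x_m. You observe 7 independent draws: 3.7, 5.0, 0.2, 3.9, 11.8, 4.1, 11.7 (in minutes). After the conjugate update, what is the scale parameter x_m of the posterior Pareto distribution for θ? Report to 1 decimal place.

A Pareto(scale x_m, shape k) prior on the upper bound θ of Uniform(0, θ) is conjugate: posterior is Pareto(max(x_m, max xᵢ), k + n).
Sample maximum = 11.8; prior scale x_m = 20.4 → posterior scale = max = 20.4.
Posterior shape = 1.7 + 7 = 8.7.
Posterior scale x_m = 20.4.

20.4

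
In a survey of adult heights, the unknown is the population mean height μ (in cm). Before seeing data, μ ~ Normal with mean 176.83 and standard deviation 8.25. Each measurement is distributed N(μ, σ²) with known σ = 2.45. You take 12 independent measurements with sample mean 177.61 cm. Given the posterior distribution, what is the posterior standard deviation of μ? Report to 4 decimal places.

For Normal data with known variance σ², a Normal(μ₀, σ₀²) prior on μ is conjugate. Posterior precision = 1/σ₀² + n/σ²; posterior mean is the precision-weighted average of μ₀ and x̄.
σ₀² = 8.25² = 68.0625, σ² = 2.45² = 6.0025; σ² + n·σ₀² = 6.0025 + 12·68.0625 = 822.7525.
Posterior precision = 1/σ₀² + n/σ² = 1/68.0625 + 12/6.0025 = (σ² + n·σ₀²)/(σ₀²σ²) = 822.7525/(68.0625·6.0025); posterior variance σₙ² = σ₀²σ²/(σ² + n·σ₀²) = 68.0625·6.0025/822.7525 = 0.496559.
Posterior SD = √σₙ² = √(68.0625·6.0025/822.7525) = 0.7047.

0.7047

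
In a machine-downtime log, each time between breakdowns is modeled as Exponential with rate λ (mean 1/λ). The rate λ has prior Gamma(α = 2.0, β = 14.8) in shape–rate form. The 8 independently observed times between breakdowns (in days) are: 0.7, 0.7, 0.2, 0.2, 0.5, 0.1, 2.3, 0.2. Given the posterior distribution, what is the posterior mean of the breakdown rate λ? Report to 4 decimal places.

0.5076

With a Gamma(shape α, rate β) prior on the exponential rate λ, the posterior after n observations with total T = Σxᵢ is Gamma(α+n, β+T).
Sum of observations T = 4.9 days; n = 8.
Posterior: Gamma(2.0+8, 14.8+4.9) = Gamma(10.0, 19.7).
Posterior mean of λ = α/β = 10.0/19.7 = 0.5076.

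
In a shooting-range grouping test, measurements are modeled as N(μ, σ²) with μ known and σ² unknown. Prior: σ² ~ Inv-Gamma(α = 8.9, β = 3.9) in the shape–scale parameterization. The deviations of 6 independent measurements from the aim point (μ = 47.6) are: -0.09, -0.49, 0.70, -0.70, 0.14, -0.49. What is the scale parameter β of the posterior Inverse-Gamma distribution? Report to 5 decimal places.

4.64395

With known mean μ and an Inverse-Gamma(α, β) prior on σ², the Normal likelihood is conjugate: posterior is Inv-Gamma(α + n/2, β + Σ(xᵢ−μ)²/2).
Σ(xᵢ−μ)² = (-0.09)² + (-0.49)² + (0.70)² + (-0.70)² + (0.14)² + (-0.49)² = 1.4879.
Posterior: Inv-Gamma(8.9 + 6/2, 3.9 + 1.4879/2) = Inv-Gamma(11.90, 4.64395).
Posterior β = 4.64395.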